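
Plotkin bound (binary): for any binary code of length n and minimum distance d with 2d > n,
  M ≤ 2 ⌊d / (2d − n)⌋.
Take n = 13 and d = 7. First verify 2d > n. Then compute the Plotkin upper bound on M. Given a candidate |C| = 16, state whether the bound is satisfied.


Plotkin bound M ≤ 14; given |C| = 16 > bound (violated).

Check applicability: 2d = 14, n = 13.
2d − n = 1 > 0, so Plotkin applies.
Compute d/(2d−n) = 7/1 ≈ 7.0000.
⌊d/(2d−n)⌋ = 7.
Plotkin bound: M ≤ 2·7 = 14.
Given |C| = 16, check: VIOLATED.
This |C| is above the Plotkin bound, so no binary code with n = 13, d = 7 and 16 codewords exists.


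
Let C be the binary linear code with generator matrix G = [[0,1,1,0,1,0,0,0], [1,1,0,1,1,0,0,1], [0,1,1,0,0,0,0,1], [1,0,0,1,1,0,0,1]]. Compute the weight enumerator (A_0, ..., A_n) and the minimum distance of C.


Weight distribution: A_0 = 1, A_1 = 1, A_2 = 4, A_3 = 4, A_4 = 3, A_5 = 3. Minimum distance d = 1.

Enumerate all 2^4 = 16 messages m ∈ F_2^4.
For each, compute codeword c = mG in F_2^8, then tally its weight.
  m = 0000 → c = 00000000, weight = 0.
  m = 1000 → c = 01101000, weight = 3.
  m = 0100 → c = 11011001, weight = 5.
  m = 1100 → c = 10110001, weight = 4.
  m = 0010 → c = 01100001, weight = 3.
  m = 1010 → c = 00001001, weight = 2.
  m = 0110 → c = 10111000, weight = 4.
  m = 1110 → c = 11010000, weight = 3.
  m = 0001 → c = 10011001, weight = 4.
  m = 1001 → c = 11110001, weight = 5.
  m = 0101 → c = 01000000, weight = 1.
  m = 1101 → c = 00101000, weight = 2.
  m = 0011 → c = 11111000, weight = 5.
  m = 1011 → c = 10010000, weight = 2.
  m = 0111 → c = 00100001, weight = 2.
  m = 1111 → c = 01001001, weight = 3.
Tally weights:
  weight 0: 1 codewords.
  weight 1: 1 codewords.
  weight 2: 4 codewords.
  weight 3: 4 codewords.
  weight 4: 3 codewords.
  weight 5: 3 codewords.
Minimum distance d = smallest w > 0 with A_w > 0 = 1.
Sanity: Σ A_w = 16 = 2^4 = 16 ✓.


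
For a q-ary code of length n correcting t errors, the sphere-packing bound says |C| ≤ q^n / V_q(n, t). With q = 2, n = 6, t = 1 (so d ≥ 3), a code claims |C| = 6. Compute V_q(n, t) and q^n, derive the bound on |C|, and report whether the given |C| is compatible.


V_q(n, t) = 7, q^n = 64, Hamming bound = 9, |C| = 6 ≤ bound (satisfied).

Step 1: Compute V_q(n, t) = Σ_{j=0}^1 C(n, j) (q−1)^j.
  j = 0: C(6,0)·(1)^0 = 1·1 = 1.
  j = 1: C(6,1)·(1)^1 = 6·1 = 6.
  V_q(n, t) = 1 + 6 = 7.
Step 2: q^n = 2^6 = 64.
Step 3: Hamming bound ⌊q^n / V_q(n,t)⌋ = ⌊64/7⌋ = 9.
Step 4: Compare |C| = 6 to 9: satisfied.
The claimed |C| lies below the Hamming bound.


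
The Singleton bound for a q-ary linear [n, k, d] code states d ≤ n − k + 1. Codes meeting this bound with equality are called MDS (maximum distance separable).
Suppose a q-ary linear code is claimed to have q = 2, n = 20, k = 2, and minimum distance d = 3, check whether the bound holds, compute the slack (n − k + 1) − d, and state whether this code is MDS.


Singleton RHS = n − k + 1 = 19, slack = 16, bound satisfied, not MDS.

Singleton bound: d ≤ n − k + 1.
Here n = 20, k = 2, so n − k + 1 = 19.
Given d = 3, check d ≤ 19: YES.
Slack = (n − k + 1) − d = 16.
The code is NOT MDS (slack = 16 > 0).
Description: the claimed parameters are [20, 2, 3]_2; such a code would be non-MDS.


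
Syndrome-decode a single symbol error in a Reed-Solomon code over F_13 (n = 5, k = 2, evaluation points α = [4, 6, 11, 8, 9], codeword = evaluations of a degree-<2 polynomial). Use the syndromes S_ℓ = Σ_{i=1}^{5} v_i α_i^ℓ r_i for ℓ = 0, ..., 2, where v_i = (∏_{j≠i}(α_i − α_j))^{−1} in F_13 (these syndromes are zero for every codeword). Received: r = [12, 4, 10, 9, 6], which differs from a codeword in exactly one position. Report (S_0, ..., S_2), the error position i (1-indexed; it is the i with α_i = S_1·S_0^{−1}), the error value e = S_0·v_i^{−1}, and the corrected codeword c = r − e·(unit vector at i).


S = (3, 1, 9), error at position 5, error magnitude e = 1, c = [12, 4, 10, 9, 5].

Step 1: column multipliers v_i = (∏_{j≠i}(α_i − α_j))^{−1} mod 13.
  i = 1 (α = 4): (4−6)(4−11)(4−8)(4−9) = (−2)·(−7)·(−4)·(−5) = 280 ≡ 7, so v_1 = 7^{−1} = 2 (mod 13).
  i = 2 (α = 6): (6−4)(6−11)(6−8)(6−9) = 2·(−5)·(−2)·(−3) = −60 ≡ 5, so v_2 = 5^{−1} = 8 (mod 13).
  i = 3 (α = 11): (11−4)(11−6)(11−8)(11−9) = 7·5·3·2 = 210 ≡ 2, so v_3 = 2^{−1} = 7 (mod 13).
  i = 4 (α = 8): (8−4)(8−6)(8−11)(8−9) = 4·2·(−3)·(−1) = 24 ≡ 11, so v_4 = 11^{−1} = 6 (mod 13).
  i = 5 (α = 9): (9−4)(9−6)(9−11)(9−8) = 5·3·(−2)·1 = −30 ≡ 9, so v_5 = 9^{−1} = 3 (mod 13).
  v = [2, 8, 7, 6, 3].
Step 2: syndromes of r = [12, 4, 10, 9, 6] (all sums mod 13).
  S_0 = Σ v_i r_i = 2·12 + 8·4 + 7·10 + 6·9 + 3·6 = 198 ≡ 3.
  S_1 = Σ v_i α_i r_i = 2·4·12 + 8·6·4 + 7·11·10 + 6·8·9 + 3·9·6 = 1652 ≡ 1.
  α_i^2 mod 13 = [3, 10, 4, 12, 3].
  S_2 = Σ v_i α_i^2 r_i = 2·3·12 + 8·10·4 + 7·4·10 + 6·12·9 + 3·3·6 = 1374 ≡ 9.
  S = (3, 1, 9) ≠ 0, so r is not a codeword (an error is present).
Step 3: locate the error. For a single error e at position i, S_ℓ = v_i·e·α_i^ℓ, so α_err = S_1/S_0.
  S_0^{−1} = 3^{−1} = 9 (mod 13), so α_err = 1·9 = 9 ≡ 9 = α_5. Error position i = 5.
  Consistency check: S_2/S_1 = 9·1 = 9 ≡ 9 = α_err ✓ (single-error assumption holds).
Step 4: error magnitude e = S_0/v_5 = S_0·∏_{j≠5}(α_5 − α_j) = 3·9 = 27 ≡ 1 (mod 13).
Step 5: correct position 5: c_5 = r_5 − e = 6 − 1 ≡ 5 (mod 13). Hence c = [12, 4, 10, 9, 5].
  Check: interpolating c through the α_i gives m(x) = 2 + 9·x (degree < 2) with m(α_i) = c_i for every i, so c is indeed a codeword.


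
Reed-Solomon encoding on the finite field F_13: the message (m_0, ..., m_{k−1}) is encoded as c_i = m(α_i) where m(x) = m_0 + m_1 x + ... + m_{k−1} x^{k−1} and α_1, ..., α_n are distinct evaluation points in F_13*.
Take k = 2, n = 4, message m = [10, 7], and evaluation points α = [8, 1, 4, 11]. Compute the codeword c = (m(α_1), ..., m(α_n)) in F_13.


c = [1, 4, 12, 9]

Message polynomial: m(x) = 10 + 7·x (mod 13).
For each evaluation point α_i, compute m(α_i) mod 13:
  α_1 = 8: Horner steps 7 → 1, so m(8) = 1.
  α_2 = 1: Horner steps 7 → 4, so m(1) = 4.
  α_3 = 4: Horner steps 7 → 12, so m(4) = 12.
  α_4 = 11: Horner steps 7 → 9, so m(11) = 9.
Codeword c = [1, 4, 12, 9] ∈ F_13^4.


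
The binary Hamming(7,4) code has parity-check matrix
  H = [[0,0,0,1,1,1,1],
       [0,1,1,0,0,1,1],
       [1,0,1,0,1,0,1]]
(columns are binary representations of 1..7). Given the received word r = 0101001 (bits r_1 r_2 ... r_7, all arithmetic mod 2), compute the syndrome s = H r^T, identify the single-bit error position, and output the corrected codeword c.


s = (0, 0, 1)^T, error position = 1, corrected codeword c = 1101001

Compute s = H r^T mod 2 one row at a time:
  s_1 = 1 + 0 + 0 + 1 = 2 ≡ 0 (mod 2).
  s_2 = 1 + 0 + 0 + 1 = 2 ≡ 0 (mod 2).
  s_3 = 0 + 0 + 0 + 1 = 1 ≡ 1 (mod 2).
s = (0, 0, 1)^T — this equals column 1 of H (binary 001), so error is at position 1.
Correct: flip bit 1 of r = 0101001 to get c = 1101001.


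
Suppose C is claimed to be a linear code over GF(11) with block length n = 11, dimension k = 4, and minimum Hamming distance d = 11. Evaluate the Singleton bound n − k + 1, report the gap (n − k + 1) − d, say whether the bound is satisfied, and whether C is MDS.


Singleton RHS = n − k + 1 = 8, slack = -3, bound violated (no such code; not MDS).

Singleton bound: d ≤ n − k + 1.
Here n = 11, k = 4, so n − k + 1 = 8.
Given d = 11, check d ≤ 8: NO.
Slack = (n − k + 1) − d = -3.
The slack is negative: d = 11 exceeds n − k + 1 = 8 by 3, so the Singleton bound is violated and no linear [11, 4, 11]_11 code can exist. In particular it is not MDS (MDS requires d = n − k + 1 exactly).
Description: the claimed parameters are [11, 4, 11]_11; such a code would be impossible (violates the Singleton bound).


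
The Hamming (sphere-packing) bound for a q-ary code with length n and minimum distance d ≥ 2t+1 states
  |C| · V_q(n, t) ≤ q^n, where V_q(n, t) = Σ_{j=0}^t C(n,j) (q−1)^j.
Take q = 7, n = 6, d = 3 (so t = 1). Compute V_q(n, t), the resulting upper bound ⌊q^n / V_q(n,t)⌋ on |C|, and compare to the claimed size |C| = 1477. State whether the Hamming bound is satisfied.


V_q(n, t) = 37, q^n = 117649, Hamming bound = 3179, |C| = 1477 ≤ bound (satisfied).

Step 1: Compute V_q(n, t) = Σ_{j=0}^1 C(n, j) (q−1)^j.
  j = 0: C(6,0)·(6)^0 = 1·1 = 1.
  j = 1: C(6,1)·(6)^1 = 6·6 = 36.
  V_q(n, t) = 1 + 36 = 37.
Step 2: q^n = 7^6 = 117649.
Step 3: Hamming bound ⌊q^n / V_q(n,t)⌋ = ⌊117649/37⌋ = 3179.
Step 4: Compare |C| = 1477 to 3179: satisfied.
The claimed |C| lies below the Hamming bound.


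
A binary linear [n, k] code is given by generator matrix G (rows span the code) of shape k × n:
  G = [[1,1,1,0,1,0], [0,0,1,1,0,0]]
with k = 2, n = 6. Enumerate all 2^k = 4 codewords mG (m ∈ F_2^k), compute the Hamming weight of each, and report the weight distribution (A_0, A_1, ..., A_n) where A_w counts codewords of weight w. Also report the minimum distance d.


Weight distribution: A_0 = 1, A_2 = 1, A_4 = 2. Minimum distance d = 2.

Enumerate all 2^2 = 4 messages m ∈ F_2^2.
For each, compute codeword c = mG in F_2^6, then tally its weight.
  m = 00 → c = 000000, weight = 0.
  m = 10 → c = 111010, weight = 4.
  m = 01 → c = 001100, weight = 2.
  m = 11 → c = 110110, weight = 4.
Tally weights:
  weight 0: 1 codewords.
  weight 2: 1 codewords.
  weight 4: 2 codewords.
Minimum distance d = smallest w > 0 with A_w > 0 = 2.
Sanity: Σ A_w = 4 = 2^2 = 4 ✓.


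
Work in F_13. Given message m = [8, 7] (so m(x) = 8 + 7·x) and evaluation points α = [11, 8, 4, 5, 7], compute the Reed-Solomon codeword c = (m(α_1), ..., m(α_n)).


c = [7, 12, 10, 4, 5]

Message polynomial: m(x) = 8 + 7·x (mod 13).
For each evaluation point α_i, compute m(α_i) mod 13:
  α_1 = 11: Horner steps 7 → 7, so m(11) = 7.
  α_2 = 8: Horner steps 7 → 12, so m(8) = 12.
  α_3 = 4: Horner steps 7 → 10, so m(4) = 10.
  α_4 = 5: Horner steps 7 → 4, so m(5) = 4.
  α_5 = 7: Horner steps 7 → 5, so m(7) = 5.
Codeword c = [7, 12, 10, 4, 5] ∈ F_13^5.


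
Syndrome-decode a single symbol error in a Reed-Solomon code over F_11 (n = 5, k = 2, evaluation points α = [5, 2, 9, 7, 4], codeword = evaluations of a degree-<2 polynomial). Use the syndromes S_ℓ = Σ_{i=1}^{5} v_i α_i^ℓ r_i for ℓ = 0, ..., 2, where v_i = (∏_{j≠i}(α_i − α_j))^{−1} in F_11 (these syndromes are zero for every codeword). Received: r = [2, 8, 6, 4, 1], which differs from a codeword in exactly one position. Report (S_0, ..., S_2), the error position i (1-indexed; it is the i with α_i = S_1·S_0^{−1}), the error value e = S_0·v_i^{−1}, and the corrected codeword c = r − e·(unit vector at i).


S = (9, 7, 3), error at position 2, error magnitude e = 9, c = [2, 10, 6, 4, 1].

Step 1: column multipliers v_i = (∏_{j≠i}(α_i − α_j))^{−1} mod 11.
  i = 1 (α = 5): (5−2)(5−9)(5−7)(5−4) = 3·(−4)·(−2)·1 = 24 ≡ 2, so v_1 = 2^{−1} = 6 (mod 11).
  i = 2 (α = 2): (2−5)(2−9)(2−7)(2−4) = (−3)·(−7)·(−5)·(−2) = 210 ≡ 1, so v_2 = 1^{−1} = 1 (mod 11).
  i = 3 (α = 9): (9−5)(9−2)(9−7)(9−4) = 4·7·2·5 = 280 ≡ 5, so v_3 = 5^{−1} = 9 (mod 11).
  i = 4 (α = 7): (7−5)(7−2)(7−9)(7−4) = 2·5·(−2)·3 = −60 ≡ 6, so v_4 = 6^{−1} = 2 (mod 11).
  i = 5 (α = 4): (4−5)(4−2)(4−9)(4−7) = (−1)·2·(−5)·(−3) = −30 ≡ 3, so v_5 = 3^{−1} = 4 (mod 11).
  v = [6, 1, 9, 2, 4].
Step 2: syndromes of r = [2, 8, 6, 4, 1] (all sums mod 11).
  S_0 = Σ v_i r_i = 6·2 + 1·8 + 9·6 + 2·4 + 4·1 = 86 ≡ 9.
  S_1 = Σ v_i α_i r_i = 6·5·2 + 1·2·8 + 9·9·6 + 2·7·4 + 4·4·1 = 634 ≡ 7.
  α_i^2 mod 11 = [3, 4, 4, 5, 5].
  S_2 = Σ v_i α_i^2 r_i = 6·3·2 + 1·4·8 + 9·4·6 + 2·5·4 + 4·5·1 = 344 ≡ 3.
  S = (9, 7, 3) ≠ 0, so r is not a codeword (an error is present).
Step 3: locate the error. For a single error e at position i, S_ℓ = v_i·e·α_i^ℓ, so α_err = S_1/S_0.
  S_0^{−1} = 9^{−1} = 5 (mod 11), so α_err = 7·5 = 35 ≡ 2 = α_2. Error position i = 2.
  Consistency check: S_2/S_1 = 3·8 = 24 ≡ 2 = α_err ✓ (single-error assumption holds).
Step 4: error magnitude e = S_0/v_2 = S_0·∏_{j≠2}(α_2 − α_j) = 9·1 = 9 ≡ 9 (mod 11).
Step 5: correct position 2: c_2 = r_2 − e = 8 − 9 ≡ 10 (mod 11). Hence c = [2, 10, 6, 4, 1].
  Check: interpolating c through the α_i gives m(x) = 8 + 1·x (degree < 2) with m(α_i) = c_i for every i, so c is indeed a codeword.


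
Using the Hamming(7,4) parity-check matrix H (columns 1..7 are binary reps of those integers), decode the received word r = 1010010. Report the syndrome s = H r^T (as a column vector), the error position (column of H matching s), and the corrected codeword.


s = (1, 0, 0)^T, error position = 4, corrected codeword c = 1011010

Compute s = H r^T mod 2 one row at a time:
  s_1 = 0 + 0 + 1 + 0 = 1 ≡ 1 (mod 2).
  s_2 = 0 + 1 + 1 + 0 = 2 ≡ 0 (mod 2).
  s_3 = 1 + 1 + 0 + 0 = 2 ≡ 0 (mod 2).
s = (1, 0, 0)^T — this equals column 4 of H (binary 100), so error is at position 4.
Correct: flip bit 4 of r = 1010010 to get c = 1011010.


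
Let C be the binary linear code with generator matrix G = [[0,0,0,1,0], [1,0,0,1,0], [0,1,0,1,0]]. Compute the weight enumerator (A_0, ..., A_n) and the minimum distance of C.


Weight distribution: A_0 = 1, A_1 = 3, A_2 = 3, A_3 = 1. Minimum distance d = 1.

Enumerate all 2^3 = 8 messages m ∈ F_2^3.
For each, compute codeword c = mG in F_2^5, then tally its weight.
  m = 000 → c = 00000, weight = 0.
  m = 100 → c = 00010, weight = 1.
  m = 010 → c = 10010, weight = 2.
  m = 110 → c = 10000, weight = 1.
  m = 001 → c = 01010, weight = 2.
  m = 101 → c = 01000, weight = 1.
  m = 011 → c = 11000, weight = 2.
  m = 111 → c = 11010, weight = 3.
Tally weights:
  weight 0: 1 codewords.
  weight 1: 3 codewords.
  weight 2: 3 codewords.
  weight 3: 1 codewords.
Minimum distance d = smallest w > 0 with A_w > 0 = 1.
Sanity: Σ A_w = 8 = 2^3 = 8 ✓.


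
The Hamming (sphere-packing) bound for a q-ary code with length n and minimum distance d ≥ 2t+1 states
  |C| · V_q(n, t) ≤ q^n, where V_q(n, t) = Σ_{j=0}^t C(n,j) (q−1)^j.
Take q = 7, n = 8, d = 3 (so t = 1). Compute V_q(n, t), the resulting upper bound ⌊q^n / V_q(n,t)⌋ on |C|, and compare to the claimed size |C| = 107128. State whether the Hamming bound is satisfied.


V_q(n, t) = 49, q^n = 5764801, Hamming bound = 117649, |C| = 107128 ≤ bound (satisfied).

Step 1: Compute V_q(n, t) = Σ_{j=0}^1 C(n, j) (q−1)^j.
  j = 0: C(8,0)·(6)^0 = 1·1 = 1.
  j = 1: C(8,1)·(6)^1 = 8·6 = 48.
  V_q(n, t) = 1 + 48 = 49.
Step 2: q^n = 7^8 = 5764801.
Step 3: Hamming bound ⌊q^n / V_q(n,t)⌋ = ⌊5764801/49⌋ = 117649.
Step 4: Compare |C| = 107128 to 117649: satisfied.
The claimed |C| lies below the Hamming bound.


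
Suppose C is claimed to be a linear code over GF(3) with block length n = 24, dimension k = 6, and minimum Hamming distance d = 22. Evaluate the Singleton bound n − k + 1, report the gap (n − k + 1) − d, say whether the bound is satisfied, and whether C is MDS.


Singleton RHS = n − k + 1 = 19, slack = -3, bound violated (no such code; not MDS).

Singleton bound: d ≤ n − k + 1.
Here n = 24, k = 6, so n − k + 1 = 19.
Given d = 22, check d ≤ 19: NO.
Slack = (n − k + 1) − d = -3.
The slack is negative: d = 22 exceeds n − k + 1 = 19 by 3, so the Singleton bound is violated and no linear [24, 6, 22]_3 code can exist. In particular it is not MDS (MDS requires d = n − k + 1 exactly).
Description: the claimed parameters are [24, 6, 22]_3; such a code would be impossible (violates the Singleton bound).


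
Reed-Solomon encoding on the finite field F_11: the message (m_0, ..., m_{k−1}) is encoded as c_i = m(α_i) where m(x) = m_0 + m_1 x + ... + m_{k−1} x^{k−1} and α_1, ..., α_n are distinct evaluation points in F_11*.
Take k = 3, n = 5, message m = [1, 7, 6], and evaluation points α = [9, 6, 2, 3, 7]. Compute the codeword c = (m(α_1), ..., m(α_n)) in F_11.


c = [0, 6, 6, 10, 3]

Message polynomial: m(x) = 1 + 7·x + 6·x^2 (mod 11).
For each evaluation point α_i, compute m(α_i) mod 11:
  α_1 = 9: Horner steps 6 → 6 → 0, so m(9) = 0.
  α_2 = 6: Horner steps 6 → 10 → 6, so m(6) = 6.
  α_3 = 2: Horner steps 6 → 8 → 6, so m(2) = 6.
  α_4 = 3: Horner steps 6 → 3 → 10, so m(3) = 10.
  α_5 = 7: Horner steps 6 → 5 → 3, so m(7) = 3.
Codeword c = [0, 6, 6, 10, 3] ∈ F_11^5.


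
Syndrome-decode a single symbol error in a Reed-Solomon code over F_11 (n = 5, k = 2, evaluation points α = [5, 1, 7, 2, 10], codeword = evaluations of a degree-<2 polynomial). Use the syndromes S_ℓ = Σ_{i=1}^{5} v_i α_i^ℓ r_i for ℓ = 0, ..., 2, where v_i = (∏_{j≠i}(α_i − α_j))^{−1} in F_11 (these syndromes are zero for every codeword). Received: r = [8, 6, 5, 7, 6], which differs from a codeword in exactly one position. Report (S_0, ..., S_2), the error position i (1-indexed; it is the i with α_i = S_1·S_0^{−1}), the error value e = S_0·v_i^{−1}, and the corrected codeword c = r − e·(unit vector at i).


S = (2, 2, 2), error at position 2, error magnitude e = 3, c = [8, 3, 5, 7, 6].

Step 1: column multipliers v_i = (∏_{j≠i}(α_i − α_j))^{−1} mod 11.
  i = 1 (α = 5): (5−1)(5−7)(5−2)(5−10) = 4·(−2)·3·(−5) = 120 ≡ 10, so v_1 = 10^{−1} = 10 (mod 11).
  i = 2 (α = 1): (1−5)(1−7)(1−2)(1−10) = (−4)·(−6)·(−1)·(−9) = 216 ≡ 7, so v_2 = 7^{−1} = 8 (mod 11).
  i = 3 (α = 7): (7−5)(7−1)(7−2)(7−10) = 2·6·5·(−3) = −180 ≡ 7, so v_3 = 7^{−1} = 8 (mod 11).
  i = 4 (α = 2): (2−5)(2−1)(2−7)(2−10) = (−3)·1·(−5)·(−8) = −120 ≡ 1, so v_4 = 1^{−1} = 1 (mod 11).
  i = 5 (α = 10): (10−5)(10−1)(10−7)(10−2) = 5·9·3·8 = 1080 ≡ 2, so v_5 = 2^{−1} = 6 (mod 11).
  v = [10, 8, 8, 1, 6].
Step 2: syndromes of r = [8, 6, 5, 7, 6] (all sums mod 11).
  S_0 = Σ v_i r_i = 10·8 + 8·6 + 8·5 + 1·7 + 6·6 = 211 ≡ 2.
  S_1 = Σ v_i α_i r_i = 10·5·8 + 8·1·6 + 8·7·5 + 1·2·7 + 6·10·6 = 1102 ≡ 2.
  α_i^2 mod 11 = [3, 1, 5, 4, 1].
  S_2 = Σ v_i α_i^2 r_i = 10·3·8 + 8·1·6 + 8·5·5 + 1·4·7 + 6·1·6 = 552 ≡ 2.
  S = (2, 2, 2) ≠ 0, so r is not a codeword (an error is present).
Step 3: locate the error. For a single error e at position i, S_ℓ = v_i·e·α_i^ℓ, so α_err = S_1/S_0.
  S_0^{−1} = 2^{−1} = 6 (mod 11), so α_err = 2·6 = 12 ≡ 1 = α_2. Error position i = 2.
  Consistency check: S_2/S_1 = 2·6 = 12 ≡ 1 = α_err ✓ (single-error assumption holds).
Step 4: error magnitude e = S_0/v_2 = S_0·∏_{j≠2}(α_2 − α_j) = 2·7 = 14 ≡ 3 (mod 11).
Step 5: correct position 2: c_2 = r_2 − e = 6 − 3 ≡ 3 (mod 11). Hence c = [8, 3, 5, 7, 6].
  Check: interpolating c through the α_i gives m(x) = 10 + 4·x (degree < 2) with m(α_i) = c_i for every i, so c is indeed a codeword.


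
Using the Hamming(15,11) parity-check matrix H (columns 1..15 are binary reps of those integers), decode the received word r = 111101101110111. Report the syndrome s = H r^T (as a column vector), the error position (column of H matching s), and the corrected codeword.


s = (0, 0, 0, 1)^T, error position = 1, corrected codeword c = 011101101110111

Compute s = H r^T mod 2 one row at a time:
  s_1 = 0 + 1 + 1 + 1 + 0 + 1 + 1 + 1 = 6 ≡ 0 (mod 2).
  s_2 = 1 + 0 + 1 + 1 + 0 + 1 + 1 + 1 = 6 ≡ 0 (mod 2).
  s_3 = 1 + 1 + 1 + 1 + 1 + 1 + 1 + 1 = 8 ≡ 0 (mod 2).
  s_4 = 1 + 1 + 0 + 1 + 1 + 1 + 1 + 1 = 7 ≡ 1 (mod 2).
s = (0, 0, 0, 1)^T — this equals column 1 of H (binary 0001), so error is at position 1.
Correct: flip bit 1 of r = 111101101110111 to get c = 011101101110111.


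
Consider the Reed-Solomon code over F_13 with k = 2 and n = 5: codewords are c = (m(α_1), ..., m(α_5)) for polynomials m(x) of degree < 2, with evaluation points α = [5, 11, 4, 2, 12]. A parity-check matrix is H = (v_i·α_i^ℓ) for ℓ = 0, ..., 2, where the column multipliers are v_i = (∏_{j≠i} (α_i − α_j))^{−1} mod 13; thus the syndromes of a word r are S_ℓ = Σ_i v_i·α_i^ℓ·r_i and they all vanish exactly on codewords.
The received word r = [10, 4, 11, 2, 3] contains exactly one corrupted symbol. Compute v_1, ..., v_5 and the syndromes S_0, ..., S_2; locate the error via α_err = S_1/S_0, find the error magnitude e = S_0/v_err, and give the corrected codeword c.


S = (4, 8, 3), error at position 4, error magnitude e = 2, c = [10, 4, 11, 0, 3].

Step 1: column multipliers v_i = (∏_{j≠i}(α_i − α_j))^{−1} mod 13.
  i = 1 (α = 5): (5−11)(5−4)(5−2)(5−12) = (−6)·1·3·(−7) = 126 ≡ 9, so v_1 = 9^{−1} = 3 (mod 13).
  i = 2 (α = 11): (11−5)(11−4)(11−2)(11−12) = 6·7·9·(−1) = −378 ≡ 12, so v_2 = 12^{−1} = 12 (mod 13).
  i = 3 (α = 4): (4−5)(4−11)(4−2)(4−12) = (−1)·(−7)·2·(−8) = −112 ≡ 5, so v_3 = 5^{−1} = 8 (mod 13).
  i = 4 (α = 2): (2−5)(2−11)(2−4)(2−12) = (−3)·(−9)·(−2)·(−10) = 540 ≡ 7, so v_4 = 7^{−1} = 2 (mod 13).
  i = 5 (α = 12): (12−5)(12−11)(12−4)(12−2) = 7·1·8·10 = 560 ≡ 1, so v_5 = 1^{−1} = 1 (mod 13).
  v = [3, 12, 8, 2, 1].
Step 2: syndromes of r = [10, 4, 11, 2, 3] (all sums mod 13).
  S_0 = Σ v_i r_i = 3·10 + 12·4 + 8·11 + 2·2 + 1·3 = 173 ≡ 4.
  S_1 = Σ v_i α_i r_i = 3·5·10 + 12·11·4 + 8·4·11 + 2·2·2 + 1·12·3 = 1074 ≡ 8.
  α_i^2 mod 13 = [12, 4, 3, 4, 1].
  S_2 = Σ v_i α_i^2 r_i = 3·12·10 + 12·4·4 + 8·3·11 + 2·4·2 + 1·1·3 = 835 ≡ 3.
  S = (4, 8, 3) ≠ 0, so r is not a codeword (an error is present).
Step 3: locate the error. For a single error e at position i, S_ℓ = v_i·e·α_i^ℓ, so α_err = S_1/S_0.
  S_0^{−1} = 4^{−1} = 10 (mod 13), so α_err = 8·10 = 80 ≡ 2 = α_4. Error position i = 4.
  Consistency check: S_2/S_1 = 3·5 = 15 ≡ 2 = α_err ✓ (single-error assumption holds).
Step 4: error magnitude e = S_0/v_4 = S_0·∏_{j≠4}(α_4 − α_j) = 4·7 = 28 ≡ 2 (mod 13).
Step 5: correct position 4: c_4 = r_4 − e = 2 − 2 ≡ 0 (mod 13). Hence c = [10, 4, 11, 0, 3].
  Check: interpolating c through the α_i gives m(x) = 2 + 12·x (degree < 2) with m(α_i) = c_i for every i, so c is indeed a codeword.


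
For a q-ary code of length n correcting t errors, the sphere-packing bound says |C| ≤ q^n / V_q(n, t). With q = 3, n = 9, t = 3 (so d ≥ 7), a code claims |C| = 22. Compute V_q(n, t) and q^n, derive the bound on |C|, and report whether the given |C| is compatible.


V_q(n, t) = 835, q^n = 19683, Hamming bound = 23, |C| = 22 ≤ bound (satisfied).

Step 1: Compute V_q(n, t) = Σ_{j=0}^3 C(n, j) (q−1)^j.
  j = 0: C(9,0)·(2)^0 = 1·1 = 1.
  j = 1: C(9,1)·(2)^1 = 9·2 = 18.
  j = 2: C(9,2)·(2)^2 = 36·4 = 144.
  j = 3: C(9,3)·(2)^3 = 84·8 = 672.
  V_q(n, t) = 1 + 18 + 144 + 672 = 835.
Step 2: q^n = 3^9 = 19683.
Step 3: Hamming bound ⌊q^n / V_q(n,t)⌋ = ⌊19683/835⌋ = 23.
Step 4: Compare |C| = 22 to 23: satisfied.
The claimed |C| lies below the Hamming bound.


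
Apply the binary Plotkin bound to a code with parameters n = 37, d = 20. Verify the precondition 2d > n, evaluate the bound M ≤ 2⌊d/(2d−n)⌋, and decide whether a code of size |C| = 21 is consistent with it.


Plotkin bound M ≤ 12; given |C| = 21 > bound (violated).

Check applicability: 2d = 40, n = 37.
2d − n = 3 > 0, so Plotkin applies.
Compute d/(2d−n) = 20/3 ≈ 6.6667.
⌊d/(2d−n)⌋ = 6.
Plotkin bound: M ≤ 2·6 = 12.
Given |C| = 21, check: VIOLATED.
This |C| is above the Plotkin bound, so no binary code with n = 37, d = 20 and 21 codewords exists.


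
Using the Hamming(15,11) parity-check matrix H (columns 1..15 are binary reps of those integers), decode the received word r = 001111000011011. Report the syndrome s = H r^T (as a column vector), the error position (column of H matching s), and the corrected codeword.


s = (0, 0, 1, 0)^T, error position = 2, corrected codeword c = 011111000011011

Compute s = H r^T mod 2 one row at a time:
  s_1 = 0 + 0 + 0 + 1 + 1 + 0 + 1 + 1 = 4 ≡ 0 (mod 2).
  s_2 = 1 + 1 + 1 + 0 + 1 + 0 + 1 + 1 = 6 ≡ 0 (mod 2).
  s_3 = 0 + 1 + 1 + 0 + 0 + 1 + 1 + 1 = 5 ≡ 1 (mod 2).
  s_4 = 0 + 1 + 1 + 0 + 0 + 1 + 0 + 1 = 4 ≡ 0 (mod 2).
s = (0, 0, 1, 0)^T — this equals column 2 of H (binary 0010), so error is at position 2.
Correct: flip bit 2 of r = 001111000011011 to get c = 011111000011011.


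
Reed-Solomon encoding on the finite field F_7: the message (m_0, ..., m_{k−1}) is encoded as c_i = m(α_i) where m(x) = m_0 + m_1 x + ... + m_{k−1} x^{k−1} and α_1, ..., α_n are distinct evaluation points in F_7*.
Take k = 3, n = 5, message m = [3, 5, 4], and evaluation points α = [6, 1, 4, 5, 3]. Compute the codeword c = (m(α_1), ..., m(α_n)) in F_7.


c = [2, 5, 3, 2, 5]

Message polynomial: m(x) = 3 + 5·x + 4·x^2 (mod 7).
For each evaluation point α_i, compute m(α_i) mod 7:
  α_1 = 6: Horner steps 4 → 1 → 2, so m(6) = 2.
  α_2 = 1: Horner steps 4 → 2 → 5, so m(1) = 5.
  α_3 = 4: Horner steps 4 → 0 → 3, so m(4) = 3.
  α_4 = 5: Horner steps 4 → 4 → 2, so m(5) = 2.
  α_5 = 3: Horner steps 4 → 3 → 5, so m(3) = 5.
Codeword c = [2, 5, 3, 2, 5] ∈ F_7^5.


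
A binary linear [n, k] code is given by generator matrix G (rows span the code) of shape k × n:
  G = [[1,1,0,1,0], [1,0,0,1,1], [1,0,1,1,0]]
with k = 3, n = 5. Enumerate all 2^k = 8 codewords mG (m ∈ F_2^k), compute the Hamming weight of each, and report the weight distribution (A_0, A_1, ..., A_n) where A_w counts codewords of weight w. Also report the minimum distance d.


Weight distribution: A_0 = 1, A_2 = 3, A_3 = 3, A_5 = 1. Minimum distance d = 2.

Enumerate all 2^3 = 8 messages m ∈ F_2^3.
For each, compute codeword c = mG in F_2^5, then tally its weight.
  m = 000 → c = 00000, weight = 0.
  m = 100 → c = 11010, weight = 3.
  m = 010 → c = 10011, weight = 3.
  m = 110 → c = 01001, weight = 2.
  m = 001 → c = 10110, weight = 3.
  m = 101 → c = 01100, weight = 2.
  m = 011 → c = 00101, weight = 2.
  m = 111 → c = 11111, weight = 5.
Tally weights:
  weight 0: 1 codewords.
  weight 2: 3 codewords.
  weight 3: 3 codewords.
  weight 5: 1 codewords.
Minimum distance d = smallest w > 0 with A_w > 0 = 2.
Sanity: Σ A_w = 8 = 2^3 = 8 ✓.


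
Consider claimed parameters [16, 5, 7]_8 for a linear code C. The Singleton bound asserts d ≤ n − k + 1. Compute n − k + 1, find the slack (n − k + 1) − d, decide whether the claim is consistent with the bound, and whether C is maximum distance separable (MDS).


Singleton RHS = n − k + 1 = 12, slack = 5, bound satisfied, not MDS.

Singleton bound: d ≤ n − k + 1.
Here n = 16, k = 5, so n − k + 1 = 12.
Given d = 7, check d ≤ 12: YES.
Slack = (n − k + 1) − d = 5.
The code is NOT MDS (slack = 5 > 0).
Description: the claimed parameters are [16, 5, 7]_8; such a code would be non-MDS.


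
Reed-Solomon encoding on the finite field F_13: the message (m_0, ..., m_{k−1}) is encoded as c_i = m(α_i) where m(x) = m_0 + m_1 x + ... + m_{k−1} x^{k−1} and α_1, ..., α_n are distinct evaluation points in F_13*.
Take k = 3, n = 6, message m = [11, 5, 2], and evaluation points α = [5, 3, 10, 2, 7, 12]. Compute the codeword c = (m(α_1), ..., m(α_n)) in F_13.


c = [8, 5, 1, 3, 1, 8]

Message polynomial: m(x) = 11 + 5·x + 2·x^2 (mod 13).
For each evaluation point α_i, compute m(α_i) mod 13:
  α_1 = 5: Horner steps 2 → 2 → 8, so m(5) = 8.
  α_2 = 3: Horner steps 2 → 11 → 5, so m(3) = 5.
  α_3 = 10: Horner steps 2 → 12 → 1, so m(10) = 1.
  α_4 = 2: Horner steps 2 → 9 → 3, so m(2) = 3.
  α_5 = 7: Horner steps 2 → 6 → 1, so m(7) = 1.
  α_6 = 12: Horner steps 2 → 3 → 8, so m(12) = 8.
Codeword c = [8, 5, 1, 3, 1, 8] ∈ F_13^6.


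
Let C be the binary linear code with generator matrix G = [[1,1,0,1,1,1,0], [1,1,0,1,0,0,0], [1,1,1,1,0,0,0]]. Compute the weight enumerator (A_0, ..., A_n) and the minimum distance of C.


Weight distribution: A_0 = 1, A_1 = 1, A_2 = 1, A_3 = 2, A_4 = 1, A_5 = 1, A_6 = 1. Minimum distance d = 1.

Enumerate all 2^3 = 8 messages m ∈ F_2^3.
For each, compute codeword c = mG in F_2^7, then tally its weight.
  m = 000 → c = 0000000, weight = 0.
  m = 100 → c = 1101110, weight = 5.
  m = 010 → c = 1101000, weight = 3.
  m = 110 → c = 0000110, weight = 2.
  m = 001 → c = 1111000, weight = 4.
  m = 101 → c = 0010110, weight = 3.
  m = 011 → c = 0010000, weight = 1.
  m = 111 → c = 1111110, weight = 6.
Tally weights:
  weight 0: 1 codewords.
  weight 1: 1 codewords.
  weight 2: 1 codewords.
  weight 3: 2 codewords.
  weight 4: 1 codewords.
  weight 5: 1 codewords.
  weight 6: 1 codewords.
Minimum distance d = smallest w > 0 with A_w > 0 = 1.
Sanity: Σ A_w = 8 = 2^3 = 8 ✓.


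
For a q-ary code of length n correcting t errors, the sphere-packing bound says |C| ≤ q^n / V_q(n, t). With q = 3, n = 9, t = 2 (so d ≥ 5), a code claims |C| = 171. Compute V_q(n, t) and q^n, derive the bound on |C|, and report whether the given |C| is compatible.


V_q(n, t) = 163, q^n = 19683, Hamming bound = 120, |C| = 171 > bound (violated).

Step 1: Compute V_q(n, t) = Σ_{j=0}^2 C(n, j) (q−1)^j.
  j = 0: C(9,0)·(2)^0 = 1·1 = 1.
  j = 1: C(9,1)·(2)^1 = 9·2 = 18.
  j = 2: C(9,2)·(2)^2 = 36·4 = 144.
  V_q(n, t) = 1 + 18 + 144 = 163.
Step 2: q^n = 3^9 = 19683.
Step 3: Hamming bound ⌊q^n / V_q(n,t)⌋ = ⌊19683/163⌋ = 120.
Step 4: Compare |C| = 171 to 120: violated.
The claimed |C| lies above the Hamming bound, so no 3-ary code of length 9 with d ≥ 5 can have 171 codewords.


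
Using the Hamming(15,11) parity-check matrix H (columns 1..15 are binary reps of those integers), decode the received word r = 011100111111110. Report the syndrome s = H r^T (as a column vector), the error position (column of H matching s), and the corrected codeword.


s = (1, 1, 0, 1)^T, error position = 13, corrected codeword c = 011100111111010

Compute s = H r^T mod 2 one row at a time:
  s_1 = 1 + 1 + 1 + 1 + 1 + 1 + 1 + 0 = 7 ≡ 1 (mod 2).
  s_2 = 1 + 0 + 0 + 1 + 1 + 1 + 1 + 0 = 5 ≡ 1 (mod 2).
  s_3 = 1 + 1 + 0 + 1 + 1 + 1 + 1 + 0 = 6 ≡ 0 (mod 2).
  s_4 = 0 + 1 + 0 + 1 + 1 + 1 + 1 + 0 = 5 ≡ 1 (mod 2).
s = (1, 1, 0, 1)^T — this equals column 13 of H (binary 1101), so error is at position 13.
Correct: flip bit 13 of r = 011100111111110 to get c = 011100111111010.


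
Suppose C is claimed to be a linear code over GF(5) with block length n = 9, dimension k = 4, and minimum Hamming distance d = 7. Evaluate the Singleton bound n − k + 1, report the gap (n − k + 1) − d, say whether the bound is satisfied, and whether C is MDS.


Singleton RHS = n − k + 1 = 6, slack = -1, bound violated (no such code; not MDS).

Singleton bound: d ≤ n − k + 1.
Here n = 9, k = 4, so n − k + 1 = 6.
Given d = 7, check d ≤ 6: NO.
Slack = (n − k + 1) − d = -1.
The slack is negative: d = 7 exceeds n − k + 1 = 6 by 1, so the Singleton bound is violated and no linear [9, 4, 7]_5 code can exist. In particular it is not MDS (MDS requires d = n − k + 1 exactly).
Description: the claimed parameters are [9, 4, 7]_5; such a code would be impossible (violates the Singleton bound).


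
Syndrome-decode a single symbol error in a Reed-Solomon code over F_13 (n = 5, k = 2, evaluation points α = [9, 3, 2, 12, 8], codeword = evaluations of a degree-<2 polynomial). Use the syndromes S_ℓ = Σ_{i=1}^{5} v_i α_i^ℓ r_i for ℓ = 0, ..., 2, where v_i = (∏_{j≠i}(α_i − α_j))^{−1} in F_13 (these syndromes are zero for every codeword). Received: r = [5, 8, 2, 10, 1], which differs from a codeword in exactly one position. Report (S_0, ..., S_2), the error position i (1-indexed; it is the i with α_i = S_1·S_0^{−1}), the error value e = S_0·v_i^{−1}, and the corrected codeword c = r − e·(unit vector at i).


S = (5, 1, 8), error at position 5, error magnitude e = 2, c = [5, 8, 2, 10, 12].

Step 1: column multipliers v_i = (∏_{j≠i}(α_i − α_j))^{−1} mod 13.
  i = 1 (α = 9): (9−3)(9−2)(9−12)(9−8) = 6·7·(−3)·1 = −126 ≡ 4, so v_1 = 4^{−1} = 10 (mod 13).
  i = 2 (α = 3): (3−9)(3−2)(3−12)(3−8) = (−6)·1·(−9)·(−5) = −270 ≡ 3, so v_2 = 3^{−1} = 9 (mod 13).
  i = 3 (α = 2): (2−9)(2−3)(2−12)(2−8) = (−7)·(−1)·(−10)·(−6) = 420 ≡ 4, so v_3 = 4^{−1} = 10 (mod 13).
  i = 4 (α = 12): (12−9)(12−3)(12−2)(12−8) = 3·9·10·4 = 1080 ≡ 1, so v_4 = 1^{−1} = 1 (mod 13).
  i = 5 (α = 8): (8−9)(8−3)(8−2)(8−12) = (−1)·5·6·(−4) = 120 ≡ 3, so v_5 = 3^{−1} = 9 (mod 13).
  v = [10, 9, 10, 1, 9].
Step 2: syndromes of r = [5, 8, 2, 10, 1] (all sums mod 13).
  S_0 = Σ v_i r_i = 10·5 + 9·8 + 10·2 + 1·10 + 9·1 = 161 ≡ 5.
  S_1 = Σ v_i α_i r_i = 10·9·5 + 9·3·8 + 10·2·2 + 1·12·10 + 9·8·1 = 898 ≡ 1.
  α_i^2 mod 13 = [3, 9, 4, 1, 12].
  S_2 = Σ v_i α_i^2 r_i = 10·3·5 + 9·9·8 + 10·4·2 + 1·1·10 + 9·12·1 = 996 ≡ 8.
  S = (5, 1, 8) ≠ 0, so r is not a codeword (an error is present).
Step 3: locate the error. For a single error e at position i, S_ℓ = v_i·e·α_i^ℓ, so α_err = S_1/S_0.
  S_0^{−1} = 5^{−1} = 8 (mod 13), so α_err = 1·8 = 8 ≡ 8 = α_5. Error position i = 5.
  Consistency check: S_2/S_1 = 8·1 = 8 ≡ 8 = α_err ✓ (single-error assumption holds).
Step 4: error magnitude e = S_0/v_5 = S_0·∏_{j≠5}(α_5 − α_j) = 5·3 = 15 ≡ 2 (mod 13).
Step 5: correct position 5: c_5 = r_5 − e = 1 − 2 ≡ 12 (mod 13). Hence c = [5, 8, 2, 10, 12].
  Check: interpolating c through the α_i gives m(x) = 3 + 6·x (degree < 2) with m(α_i) = c_i for every i, so c is indeed a codeword.


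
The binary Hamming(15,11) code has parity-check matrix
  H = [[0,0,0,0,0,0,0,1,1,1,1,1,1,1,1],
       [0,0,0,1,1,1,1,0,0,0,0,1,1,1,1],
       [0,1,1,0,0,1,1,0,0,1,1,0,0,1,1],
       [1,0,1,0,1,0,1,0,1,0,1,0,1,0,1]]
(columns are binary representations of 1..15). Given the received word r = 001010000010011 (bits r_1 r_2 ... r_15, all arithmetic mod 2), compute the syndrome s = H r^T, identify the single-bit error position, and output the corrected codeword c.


s = (1, 1, 0, 0)^T, error position = 12, corrected codeword c = 001010000011011

Compute s = H r^T mod 2 one row at a time:
  s_1 = 0 + 0 + 0 + 1 + 0 + 0 + 1 + 1 = 3 ≡ 1 (mod 2).
  s_2 = 0 + 1 + 0 + 0 + 0 + 0 + 1 + 1 = 3 ≡ 1 (mod 2).
  s_3 = 0 + 1 + 0 + 0 + 0 + 1 + 1 + 1 = 4 ≡ 0 (mod 2).
  s_4 = 0 + 1 + 1 + 0 + 0 + 1 + 0 + 1 = 4 ≡ 0 (mod 2).
s = (1, 1, 0, 0)^T — this equals column 12 of H (binary 1100), so error is at position 12.
Correct: flip bit 12 of r = 001010000010011 to get c = 001010000011011.


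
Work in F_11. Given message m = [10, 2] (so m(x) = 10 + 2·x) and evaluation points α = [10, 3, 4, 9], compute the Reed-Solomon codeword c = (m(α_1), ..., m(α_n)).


c = [8, 5, 7, 6]

Message polynomial: m(x) = 10 + 2·x (mod 11).
For each evaluation point α_i, compute m(α_i) mod 11:
  α_1 = 10: Horner steps 2 → 8, so m(10) = 8.
  α_2 = 3: Horner steps 2 → 5, so m(3) = 5.
  α_3 = 4: Horner steps 2 → 7, so m(4) = 7.
  α_4 = 9: Horner steps 2 → 6, so m(9) = 6.
Codeword c = [8, 5, 7, 6] ∈ F_11^4.


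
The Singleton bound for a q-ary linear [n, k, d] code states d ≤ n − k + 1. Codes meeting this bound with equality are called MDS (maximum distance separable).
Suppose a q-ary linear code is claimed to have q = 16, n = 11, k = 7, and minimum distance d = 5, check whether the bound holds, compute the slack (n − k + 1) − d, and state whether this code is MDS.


Singleton RHS = n − k + 1 = 5, slack = 0, bound satisfied, MDS.

Singleton bound: d ≤ n − k + 1.
Here n = 11, k = 7, so n − k + 1 = 5.
Given d = 5, check d ≤ 5: YES.
Slack = (n − k + 1) − d = 0.
The code is MDS (slack = 0).
Description: the claimed parameters are [11, 7, 5]_16; such a code would be MDS (meets Singleton bound).


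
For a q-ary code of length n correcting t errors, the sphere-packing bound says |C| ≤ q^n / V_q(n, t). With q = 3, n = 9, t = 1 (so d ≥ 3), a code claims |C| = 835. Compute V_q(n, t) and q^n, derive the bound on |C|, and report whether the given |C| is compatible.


V_q(n, t) = 19, q^n = 19683, Hamming bound = 1035, |C| = 835 ≤ bound (satisfied).

Step 1: Compute V_q(n, t) = Σ_{j=0}^1 C(n, j) (q−1)^j.
  j = 0: C(9,0)·(2)^0 = 1·1 = 1.
  j = 1: C(9,1)·(2)^1 = 9·2 = 18.
  V_q(n, t) = 1 + 18 = 19.
Step 2: q^n = 3^9 = 19683.
Step 3: Hamming bound ⌊q^n / V_q(n,t)⌋ = ⌊19683/19⌋ = 1035.
Step 4: Compare |C| = 835 to 1035: satisfied.
The claimed |C| lies below the Hamming bound.


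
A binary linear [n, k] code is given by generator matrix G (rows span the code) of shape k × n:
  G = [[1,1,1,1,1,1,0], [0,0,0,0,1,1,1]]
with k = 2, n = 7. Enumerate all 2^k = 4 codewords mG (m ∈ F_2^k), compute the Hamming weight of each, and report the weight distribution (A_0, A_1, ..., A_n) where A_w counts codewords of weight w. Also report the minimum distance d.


Weight distribution: A_0 = 1, A_3 = 1, A_5 = 1, A_6 = 1. Minimum distance d = 3.

Enumerate all 2^2 = 4 messages m ∈ F_2^2.
For each, compute codeword c = mG in F_2^7, then tally its weight.
  m = 00 → c = 0000000, weight = 0.
  m = 10 → c = 1111110, weight = 6.
  m = 01 → c = 0000111, weight = 3.
  m = 11 → c = 1111001, weight = 5.
Tally weights:
  weight 0: 1 codewords.
  weight 3: 1 codewords.
  weight 5: 1 codewords.
  weight 6: 1 codewords.
Minimum distance d = smallest w > 0 with A_w > 0 = 3.
Sanity: Σ A_w = 4 = 2^2 = 4 ✓.


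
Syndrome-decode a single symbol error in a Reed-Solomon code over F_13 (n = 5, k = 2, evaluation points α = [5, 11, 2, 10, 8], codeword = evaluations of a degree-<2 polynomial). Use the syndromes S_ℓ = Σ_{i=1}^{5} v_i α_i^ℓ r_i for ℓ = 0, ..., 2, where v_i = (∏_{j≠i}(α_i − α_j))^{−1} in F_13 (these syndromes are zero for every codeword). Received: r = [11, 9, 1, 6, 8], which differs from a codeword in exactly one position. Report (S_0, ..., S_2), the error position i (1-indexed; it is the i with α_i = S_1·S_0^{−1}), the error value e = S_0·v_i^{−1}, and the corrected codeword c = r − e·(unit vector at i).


S = (5, 3, 7), error at position 2, error magnitude e = 4, c = [11, 5, 1, 6, 8].

Step 1: column multipliers v_i = (∏_{j≠i}(α_i − α_j))^{−1} mod 13.
  i = 1 (α = 5): (5−11)(5−2)(5−10)(5−8) = (−6)·3·(−5)·(−3) = −270 ≡ 3, so v_1 = 3^{−1} = 9 (mod 13).
  i = 2 (α = 11): (11−5)(11−2)(11−10)(11−8) = 6·9·1·3 = 162 ≡ 6, so v_2 = 6^{−1} = 11 (mod 13).
  i = 3 (α = 2): (2−5)(2−11)(2−10)(2−8) = (−3)·(−9)·(−8)·(−6) = 1296 ≡ 9, so v_3 = 9^{−1} = 3 (mod 13).
  i = 4 (α = 10): (10−5)(10−11)(10−2)(10−8) = 5·(−1)·8·2 = −80 ≡ 11, so v_4 = 11^{−1} = 6 (mod 13).
  i = 5 (α = 8): (8−5)(8−11)(8−2)(8−10) = 3·(−3)·6·(−2) = 108 ≡ 4, so v_5 = 4^{−1} = 10 (mod 13).
  v = [9, 11, 3, 6, 10].
Step 2: syndromes of r = [11, 9, 1, 6, 8] (all sums mod 13).
  S_0 = Σ v_i r_i = 9·11 + 11·9 + 3·1 + 6·6 + 10·8 = 317 ≡ 5.
  S_1 = Σ v_i α_i r_i = 9·5·11 + 11·11·9 + 3·2·1 + 6·10·6 + 10·8·8 = 2590 ≡ 3.
  α_i^2 mod 13 = [12, 4, 4, 9, 12].
  S_2 = Σ v_i α_i^2 r_i = 9·12·11 + 11·4·9 + 3·4·1 + 6·9·6 + 10·12·8 = 2880 ≡ 7.
  S = (5, 3, 7) ≠ 0, so r is not a codeword (an error is present).
Step 3: locate the error. For a single error e at position i, S_ℓ = v_i·e·α_i^ℓ, so α_err = S_1/S_0.
  S_0^{−1} = 5^{−1} = 8 (mod 13), so α_err = 3·8 = 24 ≡ 11 = α_2. Error position i = 2.
  Consistency check: S_2/S_1 = 7·9 = 63 ≡ 11 = α_err ✓ (single-error assumption holds).
Step 4: error magnitude e = S_0/v_2 = S_0·∏_{j≠2}(α_2 − α_j) = 5·6 = 30 ≡ 4 (mod 13).
Step 5: correct position 2: c_2 = r_2 − e = 9 − 4 ≡ 5 (mod 13). Hence c = [11, 5, 1, 6, 8].
  Check: interpolating c through the α_i gives m(x) = 3 + 12·x (degree < 2) with m(α_i) = c_i for every i, so c is indeed a codeword.
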